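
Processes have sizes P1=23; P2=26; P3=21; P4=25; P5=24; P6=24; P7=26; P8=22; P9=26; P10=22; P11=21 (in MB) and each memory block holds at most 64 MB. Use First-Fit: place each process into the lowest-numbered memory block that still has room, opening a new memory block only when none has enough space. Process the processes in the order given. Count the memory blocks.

memory block 1: place P1 (23 MB), 41 MB left
memory block 1: place P2 (26 MB), 15 MB left
memory block 2: place P3 (21 MB), 43 MB left
memory block 2: place P4 (25 MB), 18 MB left
memory block 3: place P5 (24 MB), 40 MB left
memory block 3: place P6 (24 MB), 16 MB left
memory block 4: place P7 (26 MB), 38 MB left
memory block 4: place P8 (22 MB), 16 MB left
memory block 5: place P9 (26 MB), 38 MB left
memory block 5: place P10 (22 MB), 16 MB left
memory block 6: place P11 (21 MB), 43 MB left

6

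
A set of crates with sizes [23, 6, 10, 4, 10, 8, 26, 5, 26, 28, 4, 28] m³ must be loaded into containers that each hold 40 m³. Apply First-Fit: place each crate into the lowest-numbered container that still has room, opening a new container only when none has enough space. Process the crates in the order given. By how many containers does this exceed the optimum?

First-Fit: [23,6,10] [4,10,8,5,4] [26] [26] [28] [28] → 6 containers.
Total size 178 m³; any packing needs at least ⌈178/40⌉ = 5 containers.
An optimal packing achieves that bound: [28,10] [28,10] [26,8,6] [26,5,4,4] [23] → 5 containers.
Excess: 6 − 5 = 1.

1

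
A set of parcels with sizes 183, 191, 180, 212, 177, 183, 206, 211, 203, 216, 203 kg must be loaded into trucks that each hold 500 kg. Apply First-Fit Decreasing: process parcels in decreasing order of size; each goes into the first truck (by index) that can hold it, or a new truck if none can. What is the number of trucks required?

Sorted descending: 216, 212, 211, 206, 203, 203, 191, 183, 183, 180, 177.
216 kg → truck 1 (remaining 284 kg)
212 kg → truck 1 (remaining 72 kg)
211 kg → truck 2 (remaining 289 kg)
206 kg → truck 2 (remaining 83 kg)
203 kg → truck 3 (remaining 297 kg)
203 kg → truck 3 (remaining 94 kg)
191 kg → truck 4 (remaining 309 kg)
183 kg → truck 4 (remaining 126 kg)
183 kg → truck 5 (remaining 317 kg)
180 kg → truck 5 (remaining 137 kg)
177 kg → truck 6 (remaining 323 kg)
Final trucks: [216,212] [211,206] [203,203] [191,183] [183,180] [177].

6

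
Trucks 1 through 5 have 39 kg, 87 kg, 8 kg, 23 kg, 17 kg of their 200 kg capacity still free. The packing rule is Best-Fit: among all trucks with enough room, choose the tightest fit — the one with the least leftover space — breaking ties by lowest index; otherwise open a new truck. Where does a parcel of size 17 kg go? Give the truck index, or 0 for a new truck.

5

Trucks with room: truck 1 (39 kg), truck 2 (87 kg), truck 4 (23 kg), truck 5 (17 kg).
Tightest fit is truck 5 with 17 kg free.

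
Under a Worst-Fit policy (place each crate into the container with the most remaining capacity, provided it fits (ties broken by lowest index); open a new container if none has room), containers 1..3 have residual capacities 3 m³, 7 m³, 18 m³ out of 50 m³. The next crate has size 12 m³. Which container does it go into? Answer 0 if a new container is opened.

3

Containers with room: container 3 (18 m³).
Most room is container 3 with 18 m³ free.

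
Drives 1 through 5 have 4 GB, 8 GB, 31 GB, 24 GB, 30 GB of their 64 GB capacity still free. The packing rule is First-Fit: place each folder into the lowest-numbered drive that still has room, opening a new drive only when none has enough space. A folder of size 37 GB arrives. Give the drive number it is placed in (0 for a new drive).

0

No drive has ≥ 37 GB free, so a new drive is opened.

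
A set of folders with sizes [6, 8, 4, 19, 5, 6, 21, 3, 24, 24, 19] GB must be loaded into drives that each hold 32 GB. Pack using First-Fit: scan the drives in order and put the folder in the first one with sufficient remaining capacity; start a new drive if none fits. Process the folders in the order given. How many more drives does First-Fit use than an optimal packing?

First-Fit: [6,8,4,5,6,3] [19] [21] [24] [24] [19] → 6 drives.
Total size 139 GB; any packing needs at least ⌈139/32⌉ = 5 drives.
An optimal packing achieves that bound: [24,8] [24,6] [21,6,5] [19,4,3] [19] → 5 drives.
Excess: 6 − 5 = 1.

1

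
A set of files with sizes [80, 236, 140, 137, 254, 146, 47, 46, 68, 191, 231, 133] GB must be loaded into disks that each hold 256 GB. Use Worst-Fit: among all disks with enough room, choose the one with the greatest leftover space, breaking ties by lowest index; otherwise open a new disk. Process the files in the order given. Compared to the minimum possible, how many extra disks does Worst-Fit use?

Worst-Fit: [80,140] [236] [137,47,68] [254] [146,46] [191] [231] [133] → 8 disks.
8 files exceed 128 GB (half the capacity), and no two of those can share a disk, so at least 8 disks are needed.
So 8 is already optimal.

0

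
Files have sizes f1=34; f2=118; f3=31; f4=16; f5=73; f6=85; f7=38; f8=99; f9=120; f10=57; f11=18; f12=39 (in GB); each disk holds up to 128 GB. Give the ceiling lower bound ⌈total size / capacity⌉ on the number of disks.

Total size = 34 + 118 + 31 + 16 + 73 + 85 + 38 + 99 + 120 + 57 + 18 + 39 = 728 GB.
⌈728 / 128⌉ = 6.

6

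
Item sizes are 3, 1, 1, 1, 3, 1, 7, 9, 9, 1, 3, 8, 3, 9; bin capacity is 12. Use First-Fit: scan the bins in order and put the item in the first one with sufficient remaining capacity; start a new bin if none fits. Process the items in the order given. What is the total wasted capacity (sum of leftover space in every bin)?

3 → bin 1 (remaining 9)
1 → bin 1 (remaining 8)
1 → bin 1 (remaining 7)
1 → bin 1 (remaining 6)
3 → bin 1 (remaining 3)
1 → bin 1 (remaining 2)
7 → bin 2 (remaining 5)
9 → bin 3 (remaining 3)
9 → bin 4 (remaining 3)
1 → bin 1 (remaining 1)
3 → bin 2 (remaining 2)
8 → bin 5 (remaining 4)
3 → bin 3 (remaining 0)
9 → bin 6 (remaining 3)
6 bins × 12 = 72; used 59; unused 13.

13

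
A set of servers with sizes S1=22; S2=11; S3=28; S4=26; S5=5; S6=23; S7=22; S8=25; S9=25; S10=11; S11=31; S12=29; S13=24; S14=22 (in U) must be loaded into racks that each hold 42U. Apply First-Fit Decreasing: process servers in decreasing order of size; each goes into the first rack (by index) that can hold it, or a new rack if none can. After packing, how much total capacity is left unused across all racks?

Sorted descending: 31, 29, 28, 26, 25, 25, 24, 23, 22, 22, 22, 11, 11, 5.
31U → rack 1 (remaining 11U)
29U → rack 2 (remaining 13U)
28U → rack 3 (remaining 14U)
26U → rack 4 (remaining 16U)
25U → rack 5 (remaining 17U)
25U → rack 6 (remaining 17U)
24U → rack 7 (remaining 18U)
23U → rack 8 (remaining 19U)
22U → rack 9 (remaining 20U)
22U → rack 10 (remaining 20U)
22U → rack 11 (remaining 20U)
11U → rack 1 (remaining 0U)
11U → rack 2 (remaining 2U)
5U → rack 3 (remaining 9U)
11 racks × 42U = 462U; used 304U; unused 158U.

158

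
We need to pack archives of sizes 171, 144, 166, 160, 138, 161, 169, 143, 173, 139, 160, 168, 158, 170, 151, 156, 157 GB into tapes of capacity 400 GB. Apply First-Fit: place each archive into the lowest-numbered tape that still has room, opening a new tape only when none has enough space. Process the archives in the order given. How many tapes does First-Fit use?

9 tapes

Put 171 GB in tape 1; 229 GB remain.
Put 144 GB in tape 1; 85 GB remain.
Put 166 GB in tape 2; 234 GB remain.
Put 160 GB in tape 2; 74 GB remain.
Put 138 GB in tape 3; 262 GB remain.
Put 161 GB in tape 3; 101 GB remain.
Put 169 GB in tape 4; 231 GB remain.
Put 143 GB in tape 4; 88 GB remain.
Put 173 GB in tape 5; 227 GB remain.
Put 139 GB in tape 5; 88 GB remain.
Put 160 GB in tape 6; 240 GB remain.
Put 168 GB in tape 6; 72 GB remain.
Put 158 GB in tape 7; 242 GB remain.
Put 170 GB in tape 7; 72 GB remain.
Put 151 GB in tape 8; 249 GB remain.
Put 156 GB in tape 8; 93 GB remain.
Put 157 GB in tape 9; 243 GB remain.
Final tapes: [171,144] [166,160] [138,161] [169,143] [173,139] [160,168] [158,170] [151,156] [157].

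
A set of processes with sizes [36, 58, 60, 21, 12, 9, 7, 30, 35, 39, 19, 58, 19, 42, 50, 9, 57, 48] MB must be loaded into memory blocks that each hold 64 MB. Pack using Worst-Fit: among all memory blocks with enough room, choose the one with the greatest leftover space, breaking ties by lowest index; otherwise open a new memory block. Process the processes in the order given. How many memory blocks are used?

memory block 1: place 36 MB, 28 MB left
memory block 2: place 58 MB, 6 MB left
memory block 3: place 60 MB, 4 MB left
memory block 1: place 21 MB, 7 MB left
memory block 4: place 12 MB, 52 MB left
memory block 4: place 9 MB, 43 MB left
memory block 4: place 7 MB, 36 MB left
memory block 4: place 30 MB, 6 MB left
memory block 5: place 35 MB, 29 MB left
memory block 6: place 39 MB, 25 MB left
memory block 5: place 19 MB, 10 MB left
memory block 7: place 58 MB, 6 MB left
memory block 6: place 19 MB, 6 MB left
memory block 8: place 42 MB, 22 MB left
memory block 9: place 50 MB, 14 MB left
memory block 8: place 9 MB, 13 MB left
memory block 10: place 57 MB, 7 MB left
memory block 11: place 48 MB, 16 MB left
Final memory blocks: [36,21] [58] [60] [12,9,7,30] [35,19] [39,19] [58] [42,9] [50] [57] [48].

11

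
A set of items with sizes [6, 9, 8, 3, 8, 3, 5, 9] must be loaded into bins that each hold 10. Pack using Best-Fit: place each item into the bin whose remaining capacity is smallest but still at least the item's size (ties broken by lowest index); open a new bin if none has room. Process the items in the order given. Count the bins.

Put 6 in bin 1; 4 remain.
Put 9 in bin 2; 1 remain.
Put 8 in bin 3; 2 remain.
Put 3 in bin 1; 1 remain.
Put 8 in bin 4; 2 remain.
Put 3 in bin 5; 7 remain.
Put 5 in bin 5; 2 remain.
Put 9 in bin 6; 1 remain.
Final bins: [6,3] [9] [8] [8] [3,5] [9].

6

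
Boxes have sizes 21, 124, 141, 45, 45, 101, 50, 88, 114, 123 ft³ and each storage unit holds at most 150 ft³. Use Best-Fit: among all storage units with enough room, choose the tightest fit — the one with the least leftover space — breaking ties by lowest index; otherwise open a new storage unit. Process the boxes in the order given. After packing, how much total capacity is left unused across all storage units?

198

21 ft³ → storage unit 1 (remaining 129 ft³)
124 ft³ → storage unit 1 (remaining 5 ft³)
141 ft³ → storage unit 2 (remaining 9 ft³)
45 ft³ → storage unit 3 (remaining 105 ft³)
45 ft³ → storage unit 3 (remaining 60 ft³)
101 ft³ → storage unit 4 (remaining 49 ft³)
50 ft³ → storage unit 3 (remaining 10 ft³)
88 ft³ → storage unit 5 (remaining 62 ft³)
114 ft³ → storage unit 6 (remaining 36 ft³)
123 ft³ → storage unit 7 (remaining 27 ft³)
7 storage units × 150 ft³ = 1050 ft³; used 852 ft³; unused 198 ft³.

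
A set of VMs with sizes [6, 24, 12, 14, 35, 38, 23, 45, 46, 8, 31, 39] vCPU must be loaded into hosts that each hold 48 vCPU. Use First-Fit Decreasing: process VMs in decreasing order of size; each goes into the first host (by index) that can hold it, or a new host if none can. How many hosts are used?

Sorted descending: 46, 45, 39, 38, 35, 31, 24, 23, 14, 12, 8, 6.
Put 46 vCPU in host 1; 2 vCPU remain.
Put 45 vCPU in host 2; 3 vCPU remain.
Put 39 vCPU in host 3; 9 vCPU remain.
Put 38 vCPU in host 4; 10 vCPU remain.
Put 35 vCPU in host 5; 13 vCPU remain.
Put 31 vCPU in host 6; 17 vCPU remain.
Put 24 vCPU in host 7; 24 vCPU remain.
Put 23 vCPU in host 7; 1 vCPU remain.
Put 14 vCPU in host 6; 3 vCPU remain.
Put 12 vCPU in host 5; 1 vCPU remain.
Put 8 vCPU in host 3; 1 vCPU remain.
Put 6 vCPU in host 4; 4 vCPU remain.

7 hosts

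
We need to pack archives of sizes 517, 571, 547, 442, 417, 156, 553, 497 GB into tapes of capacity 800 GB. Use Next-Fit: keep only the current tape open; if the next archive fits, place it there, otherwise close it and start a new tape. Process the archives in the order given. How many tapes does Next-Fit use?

7

tape 1: place 517 GB, 283 GB left
tape 2: place 571 GB, 229 GB left
tape 3: place 547 GB, 253 GB left
tape 4: place 442 GB, 358 GB left
tape 5: place 417 GB, 383 GB left
tape 5: place 156 GB, 227 GB left
tape 6: place 553 GB, 247 GB left
tape 7: place 497 GB, 303 GB left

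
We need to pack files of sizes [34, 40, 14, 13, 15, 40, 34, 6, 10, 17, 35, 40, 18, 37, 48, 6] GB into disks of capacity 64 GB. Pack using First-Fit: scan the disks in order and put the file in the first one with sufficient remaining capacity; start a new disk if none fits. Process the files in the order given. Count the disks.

8 disks

disk 1: place 34 GB, 30 GB left
disk 2: place 40 GB, 24 GB left
disk 1: place 14 GB, 16 GB left
disk 1: place 13 GB, 3 GB left
disk 2: place 15 GB, 9 GB left
disk 3: place 40 GB, 24 GB left
disk 4: place 34 GB, 30 GB left
disk 2: place 6 GB, 3 GB left
disk 3: place 10 GB, 14 GB left
disk 4: place 17 GB, 13 GB left
disk 5: place 35 GB, 29 GB left
disk 6: place 40 GB, 24 GB left
disk 5: place 18 GB, 11 GB left
disk 7: place 37 GB, 27 GB left
disk 8: place 48 GB, 16 GB left
disk 3: place 6 GB, 8 GB left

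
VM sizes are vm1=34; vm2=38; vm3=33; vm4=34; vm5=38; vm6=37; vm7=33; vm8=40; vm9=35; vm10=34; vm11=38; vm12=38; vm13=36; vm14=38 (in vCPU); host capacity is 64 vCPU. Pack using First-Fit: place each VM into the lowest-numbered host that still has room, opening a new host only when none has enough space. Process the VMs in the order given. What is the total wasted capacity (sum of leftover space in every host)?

390

host 1: place vm1 (34 vCPU), 30 vCPU left
host 2: place vm2 (38 vCPU), 26 vCPU left
host 3: place vm3 (33 vCPU), 31 vCPU left
host 4: place vm4 (34 vCPU), 30 vCPU left
host 5: place vm5 (38 vCPU), 26 vCPU left
host 6: place vm6 (37 vCPU), 27 vCPU left
host 7: place vm7 (33 vCPU), 31 vCPU left
host 8: place vm8 (40 vCPU), 24 vCPU left
host 9: place vm9 (35 vCPU), 29 vCPU left
host 10: place vm10 (34 vCPU), 30 vCPU left
host 11: place vm11 (38 vCPU), 26 vCPU left
host 12: place vm12 (38 vCPU), 26 vCPU left
host 13: place vm13 (36 vCPU), 28 vCPU left
host 14: place vm14 (38 vCPU), 26 vCPU left
14 hosts × 64 vCPU = 896 vCPU; used 506 vCPU; unused 390 vCPU.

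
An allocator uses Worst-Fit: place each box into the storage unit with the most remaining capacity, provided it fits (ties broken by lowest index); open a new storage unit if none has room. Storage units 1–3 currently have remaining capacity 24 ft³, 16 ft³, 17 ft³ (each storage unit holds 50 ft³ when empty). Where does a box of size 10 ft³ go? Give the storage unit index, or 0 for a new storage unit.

1

Storage units with room: storage unit 1 (24 ft³), storage unit 2 (16 ft³), storage unit 3 (17 ft³).
Most room is storage unit 1 with 24 ft³ free.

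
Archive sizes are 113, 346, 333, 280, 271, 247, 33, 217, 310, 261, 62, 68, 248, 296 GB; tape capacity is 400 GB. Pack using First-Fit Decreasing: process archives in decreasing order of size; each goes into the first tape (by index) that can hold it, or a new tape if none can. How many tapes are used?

Sorted descending: 346, 333, 310, 296, 280, 271, 261, 248, 247, 217, 113, 68, 62, 33.
tape 1: place 346 GB, 54 GB left
tape 2: place 333 GB, 67 GB left
tape 3: place 310 GB, 90 GB left
tape 4: place 296 GB, 104 GB left
tape 5: place 280 GB, 120 GB left
tape 6: place 271 GB, 129 GB left
tape 7: place 261 GB, 139 GB left
tape 8: place 248 GB, 152 GB left
tape 9: place 247 GB, 153 GB left
tape 10: place 217 GB, 183 GB left
tape 5: place 113 GB, 7 GB left
tape 3: place 68 GB, 22 GB left
tape 2: place 62 GB, 5 GB left
tape 1: place 33 GB, 21 GB left

10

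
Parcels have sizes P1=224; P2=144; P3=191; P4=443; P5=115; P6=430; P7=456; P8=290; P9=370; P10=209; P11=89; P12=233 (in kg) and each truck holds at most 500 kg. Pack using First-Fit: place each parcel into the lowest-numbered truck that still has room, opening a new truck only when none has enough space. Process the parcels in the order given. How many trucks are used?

7

Put P1 (224 kg) in truck 1; 276 kg remain.
Put P2 (144 kg) in truck 1; 132 kg remain.
Put P3 (191 kg) in truck 2; 309 kg remain.
Put P4 (443 kg) in truck 3; 57 kg remain.
Put P5 (115 kg) in truck 1; 17 kg remain.
Put P6 (430 kg) in truck 4; 70 kg remain.
Put P7 (456 kg) in truck 5; 44 kg remain.
Put P8 (290 kg) in truck 2; 19 kg remain.
Put P9 (370 kg) in truck 6; 130 kg remain.
Put P10 (209 kg) in truck 7; 291 kg remain.
Put P11 (89 kg) in truck 6; 41 kg remain.
Put P12 (233 kg) in truck 7; 58 kg remain.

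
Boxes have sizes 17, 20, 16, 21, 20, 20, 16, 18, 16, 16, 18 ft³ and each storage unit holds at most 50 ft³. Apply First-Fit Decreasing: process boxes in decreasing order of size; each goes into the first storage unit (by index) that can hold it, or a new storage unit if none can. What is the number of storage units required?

5

Sorted descending: 21, 20, 20, 20, 18, 18, 17, 16, 16, 16, 16.
Put 21 ft³ in storage unit 1; 29 ft³ remain.
Put 20 ft³ in storage unit 1; 9 ft³ remain.
Put 20 ft³ in storage unit 2; 30 ft³ remain.
Put 20 ft³ in storage unit 2; 10 ft³ remain.
Put 18 ft³ in storage unit 3; 32 ft³ remain.
Put 18 ft³ in storage unit 3; 14 ft³ remain.
Put 17 ft³ in storage unit 4; 33 ft³ remain.
Put 16 ft³ in storage unit 4; 17 ft³ remain.
Put 16 ft³ in storage unit 4; 1 ft³ remain.
Put 16 ft³ in storage unit 5; 34 ft³ remain.
Put 16 ft³ in storage unit 5; 18 ft³ remain.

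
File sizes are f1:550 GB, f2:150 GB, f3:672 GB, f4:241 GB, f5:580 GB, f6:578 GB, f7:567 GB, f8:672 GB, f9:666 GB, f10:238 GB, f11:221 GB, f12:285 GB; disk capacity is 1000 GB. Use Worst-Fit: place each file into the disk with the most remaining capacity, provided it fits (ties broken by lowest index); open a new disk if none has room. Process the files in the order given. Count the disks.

disk 1: place f1 (550 GB), 450 GB left
disk 1: place f2 (150 GB), 300 GB left
disk 2: place f3 (672 GB), 328 GB left
disk 2: place f4 (241 GB), 87 GB left
disk 3: place f5 (580 GB), 420 GB left
disk 4: place f6 (578 GB), 422 GB left
disk 5: place f7 (567 GB), 433 GB left
disk 6: place f8 (672 GB), 328 GB left
disk 7: place f9 (666 GB), 334 GB left
disk 5: place f10 (238 GB), 195 GB left
disk 4: place f11 (221 GB), 201 GB left
disk 3: place f12 (285 GB), 135 GB left
Final disks: [550,150] [672,241] [580,285] [578,221] [567,238] [672] [666].

7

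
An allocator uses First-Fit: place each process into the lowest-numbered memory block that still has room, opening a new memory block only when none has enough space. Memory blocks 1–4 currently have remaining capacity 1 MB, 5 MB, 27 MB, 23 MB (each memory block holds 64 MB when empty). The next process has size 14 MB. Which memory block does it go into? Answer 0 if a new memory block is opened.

Memory blocks with room: memory block 3 (27 MB), memory block 4 (23 MB).
The first with room is memory block 3.

3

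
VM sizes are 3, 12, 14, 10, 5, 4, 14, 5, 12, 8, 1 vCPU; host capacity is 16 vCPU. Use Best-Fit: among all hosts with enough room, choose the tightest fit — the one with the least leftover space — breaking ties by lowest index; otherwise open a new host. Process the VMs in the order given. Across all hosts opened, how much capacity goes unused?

Put 3 vCPU in host 1; 13 vCPU remain.
Put 12 vCPU in host 1; 1 vCPU remain.
Put 14 vCPU in host 2; 2 vCPU remain.
Put 10 vCPU in host 3; 6 vCPU remain.
Put 5 vCPU in host 3; 1 vCPU remain.
Put 4 vCPU in host 4; 12 vCPU remain.
Put 14 vCPU in host 5; 2 vCPU remain.
Put 5 vCPU in host 4; 7 vCPU remain.
Put 12 vCPU in host 6; 4 vCPU remain.
Put 8 vCPU in host 7; 8 vCPU remain.
Put 1 vCPU in host 1; 0 vCPU remain.
7 hosts × 16 vCPU = 112 vCPU; used 88 vCPU; unused 24 vCPU.

24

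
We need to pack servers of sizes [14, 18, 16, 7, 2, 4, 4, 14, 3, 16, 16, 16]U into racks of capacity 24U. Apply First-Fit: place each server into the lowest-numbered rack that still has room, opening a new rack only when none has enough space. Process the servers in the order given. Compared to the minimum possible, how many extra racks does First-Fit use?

0

First-Fit: [14,7,2] [18,4] [16,4,3] [14] [16] [16] [16] → 7 racks.
7 servers exceed 12U (half the capacity), and no two of those can share a rack, so at least 7 racks are needed.
So 7 is already optimal.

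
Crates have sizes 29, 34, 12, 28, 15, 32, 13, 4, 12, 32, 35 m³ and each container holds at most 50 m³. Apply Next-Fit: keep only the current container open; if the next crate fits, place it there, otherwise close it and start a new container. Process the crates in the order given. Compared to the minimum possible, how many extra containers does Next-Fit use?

0

Next-Fit: [29] [34,12] [28,15] [32,13,4] [12,32] [35] → 6 containers.
6 crates exceed 25 m³ (half the capacity), and no two of those can share a container, so at least 6 containers are needed.
So 6 is already optimal.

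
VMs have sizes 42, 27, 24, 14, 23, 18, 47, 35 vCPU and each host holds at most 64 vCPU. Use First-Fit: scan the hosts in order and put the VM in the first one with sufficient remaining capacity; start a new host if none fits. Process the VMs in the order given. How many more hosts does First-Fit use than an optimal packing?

First-Fit: [42,14] [27,24] [23,18] [47] [35] → 5 hosts.
Total size 230 vCPU; any packing needs at least ⌈230/64⌉ = 4 hosts.
An optimal packing achieves that bound: [47,14] [42,18] [35,27] [24,23] → 4 hosts.
Excess: 5 − 4 = 1.

1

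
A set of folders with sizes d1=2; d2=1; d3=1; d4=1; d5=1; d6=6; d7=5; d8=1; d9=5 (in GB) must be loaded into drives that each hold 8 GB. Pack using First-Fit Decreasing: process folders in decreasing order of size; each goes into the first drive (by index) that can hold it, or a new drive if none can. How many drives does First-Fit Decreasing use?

Sorted descending: 6, 5, 5, 2, 1, 1, 1, 1, 1.
drive 1: place 6 GB, 2 GB left
drive 2: place 5 GB, 3 GB left
drive 3: place 5 GB, 3 GB left
drive 1: place 2 GB, 0 GB left
drive 2: place 1 GB, 2 GB left
drive 2: place 1 GB, 1 GB left
drive 2: place 1 GB, 0 GB left
drive 3: place 1 GB, 2 GB left
drive 3: place 1 GB, 1 GB left

3 drives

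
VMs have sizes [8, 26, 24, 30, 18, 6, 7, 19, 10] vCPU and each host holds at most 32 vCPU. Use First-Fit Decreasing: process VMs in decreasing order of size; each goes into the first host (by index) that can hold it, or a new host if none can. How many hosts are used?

Sorted descending: 30, 26, 24, 19, 18, 10, 8, 7, 6.
Put 30 vCPU in host 1; 2 vCPU remain.
Put 26 vCPU in host 2; 6 vCPU remain.
Put 24 vCPU in host 3; 8 vCPU remain.
Put 19 vCPU in host 4; 13 vCPU remain.
Put 18 vCPU in host 5; 14 vCPU remain.
Put 10 vCPU in host 4; 3 vCPU remain.
Put 8 vCPU in host 3; 0 vCPU remain.
Put 7 vCPU in host 5; 7 vCPU remain.
Put 6 vCPU in host 2; 0 vCPU remain.
Final hosts: [30] [26,6] [24,8] [19,10] [18,7].

5 hosts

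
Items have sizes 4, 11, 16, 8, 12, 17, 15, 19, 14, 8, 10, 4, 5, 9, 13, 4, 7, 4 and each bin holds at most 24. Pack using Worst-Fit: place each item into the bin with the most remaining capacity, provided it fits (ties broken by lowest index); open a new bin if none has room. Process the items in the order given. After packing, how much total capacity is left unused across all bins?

36

4 → bin 1 (remaining 20)
11 → bin 1 (remaining 9)
16 → bin 2 (remaining 8)
8 → bin 1 (remaining 1)
12 → bin 3 (remaining 12)
17 → bin 4 (remaining 7)
15 → bin 5 (remaining 9)
19 → bin 6 (remaining 5)
14 → bin 7 (remaining 10)
8 → bin 3 (remaining 4)
10 → bin 7 (remaining 0)
4 → bin 5 (remaining 5)
5 → bin 2 (remaining 3)
9 → bin 8 (remaining 15)
13 → bin 8 (remaining 2)
4 → bin 4 (remaining 3)
7 → bin 9 (remaining 17)
4 → bin 9 (remaining 13)
9 bins × 24 = 216; used 180; unused 36.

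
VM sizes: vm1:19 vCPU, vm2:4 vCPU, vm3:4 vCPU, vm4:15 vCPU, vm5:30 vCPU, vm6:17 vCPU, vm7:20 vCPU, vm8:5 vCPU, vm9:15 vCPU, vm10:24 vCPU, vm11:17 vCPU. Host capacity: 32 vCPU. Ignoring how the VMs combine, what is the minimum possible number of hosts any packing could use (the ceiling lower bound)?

6 hosts

Total size = 19 + 4 + 4 + 15 + 30 + 17 + 20 + 5 + 15 + 24 + 17 = 170 vCPU.
⌈170 / 32⌉ = 6.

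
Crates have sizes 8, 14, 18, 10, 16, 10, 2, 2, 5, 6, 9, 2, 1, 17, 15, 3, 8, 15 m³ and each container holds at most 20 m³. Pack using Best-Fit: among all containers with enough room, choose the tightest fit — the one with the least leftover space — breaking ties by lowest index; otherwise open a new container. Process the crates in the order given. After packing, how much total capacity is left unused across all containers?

Put 8 m³ in container 1; 12 m³ remain.
Put 14 m³ in container 2; 6 m³ remain.
Put 18 m³ in container 3; 2 m³ remain.
Put 10 m³ in container 1; 2 m³ remain.
Put 16 m³ in container 4; 4 m³ remain.
Put 10 m³ in container 5; 10 m³ remain.
Put 2 m³ in container 1; 0 m³ remain.
Put 2 m³ in container 3; 0 m³ remain.
Put 5 m³ in container 2; 1 m³ remain.
Put 6 m³ in container 5; 4 m³ remain.
Put 9 m³ in container 6; 11 m³ remain.
Put 2 m³ in container 4; 2 m³ remain.
Put 1 m³ in container 2; 0 m³ remain.
Put 17 m³ in container 7; 3 m³ remain.
Put 15 m³ in container 8; 5 m³ remain.
Put 3 m³ in container 7; 0 m³ remain.
Put 8 m³ in container 6; 3 m³ remain.
Put 15 m³ in container 9; 5 m³ remain.
9 containers × 20 m³ = 180 m³; used 161 m³; unused 19 m³.

19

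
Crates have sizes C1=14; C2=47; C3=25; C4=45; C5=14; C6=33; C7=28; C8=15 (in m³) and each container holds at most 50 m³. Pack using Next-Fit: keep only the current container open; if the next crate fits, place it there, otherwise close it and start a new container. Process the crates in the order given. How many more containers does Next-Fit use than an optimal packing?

Next-Fit: [14] [47] [25] [45] [14,33] [28,15] → 6 containers.
Total size 221 m³; any packing needs at least ⌈221/50⌉ = 5 containers.
An optimal packing achieves that bound: [47] [45] [33,15] [28,14] [25,14] → 5 containers.
Excess: 6 − 5 = 1.

1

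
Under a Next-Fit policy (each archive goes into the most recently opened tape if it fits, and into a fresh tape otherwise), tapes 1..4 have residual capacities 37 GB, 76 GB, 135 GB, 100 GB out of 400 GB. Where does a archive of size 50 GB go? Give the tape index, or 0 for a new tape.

4

Next-Fit only looks at tape 4, which has 100 GB free.
50 GB fits there.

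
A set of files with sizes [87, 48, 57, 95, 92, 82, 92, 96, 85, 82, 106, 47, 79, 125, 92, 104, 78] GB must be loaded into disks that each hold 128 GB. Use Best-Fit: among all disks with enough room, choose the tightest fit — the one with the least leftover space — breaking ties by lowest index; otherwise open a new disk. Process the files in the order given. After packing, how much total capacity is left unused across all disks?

473

disk 1: place 87 GB, 41 GB left
disk 2: place 48 GB, 80 GB left
disk 2: place 57 GB, 23 GB left
disk 3: place 95 GB, 33 GB left
disk 4: place 92 GB, 36 GB left
disk 5: place 82 GB, 46 GB left
disk 6: place 92 GB, 36 GB left
disk 7: place 96 GB, 32 GB left
disk 8: place 85 GB, 43 GB left
disk 9: place 82 GB, 46 GB left
disk 10: place 106 GB, 22 GB left
disk 11: place 47 GB, 81 GB left
disk 11: place 79 GB, 2 GB left
disk 12: place 125 GB, 3 GB left
disk 13: place 92 GB, 36 GB left
disk 14: place 104 GB, 24 GB left
disk 15: place 78 GB, 50 GB left
15 disks × 128 GB = 1920 GB; used 1447 GB; unused 473 GB.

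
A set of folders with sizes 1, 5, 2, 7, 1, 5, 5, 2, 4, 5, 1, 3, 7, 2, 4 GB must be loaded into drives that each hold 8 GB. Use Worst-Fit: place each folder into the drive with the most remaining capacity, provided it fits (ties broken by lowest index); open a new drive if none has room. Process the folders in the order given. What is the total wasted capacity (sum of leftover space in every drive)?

drive 1: place 1 GB, 7 GB left
drive 1: place 5 GB, 2 GB left
drive 1: place 2 GB, 0 GB left
drive 2: place 7 GB, 1 GB left
drive 2: place 1 GB, 0 GB left
drive 3: place 5 GB, 3 GB left
drive 4: place 5 GB, 3 GB left
drive 3: place 2 GB, 1 GB left
drive 5: place 4 GB, 4 GB left
drive 6: place 5 GB, 3 GB left
drive 5: place 1 GB, 3 GB left
drive 4: place 3 GB, 0 GB left
drive 7: place 7 GB, 1 GB left
drive 5: place 2 GB, 1 GB left
drive 8: place 4 GB, 4 GB left
8 drives × 8 GB = 64 GB; used 54 GB; unused 10 GB.

10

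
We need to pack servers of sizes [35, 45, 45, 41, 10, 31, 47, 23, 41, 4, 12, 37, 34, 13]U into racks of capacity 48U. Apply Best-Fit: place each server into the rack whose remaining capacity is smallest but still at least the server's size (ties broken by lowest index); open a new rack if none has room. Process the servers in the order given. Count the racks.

rack 1: place 35U, 13U left
rack 2: place 45U, 3U left
rack 3: place 45U, 3U left
rack 4: place 41U, 7U left
rack 1: place 10U, 3U left
rack 5: place 31U, 17U left
rack 6: place 47U, 1U left
rack 7: place 23U, 25U left
rack 8: place 41U, 7U left
rack 4: place 4U, 3U left
rack 5: place 12U, 5U left
rack 9: place 37U, 11U left
rack 10: place 34U, 14U left
rack 10: place 13U, 1U left

10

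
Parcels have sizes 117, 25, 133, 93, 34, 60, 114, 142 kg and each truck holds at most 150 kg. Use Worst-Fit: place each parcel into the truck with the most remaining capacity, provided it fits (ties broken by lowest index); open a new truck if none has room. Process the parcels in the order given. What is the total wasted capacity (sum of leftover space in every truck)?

117 kg → truck 1 (remaining 33 kg)
25 kg → truck 1 (remaining 8 kg)
133 kg → truck 2 (remaining 17 kg)
93 kg → truck 3 (remaining 57 kg)
34 kg → truck 3 (remaining 23 kg)
60 kg → truck 4 (remaining 90 kg)
114 kg → truck 5 (remaining 36 kg)
142 kg → truck 6 (remaining 8 kg)
6 trucks × 150 kg = 900 kg; used 718 kg; unused 182 kg.

182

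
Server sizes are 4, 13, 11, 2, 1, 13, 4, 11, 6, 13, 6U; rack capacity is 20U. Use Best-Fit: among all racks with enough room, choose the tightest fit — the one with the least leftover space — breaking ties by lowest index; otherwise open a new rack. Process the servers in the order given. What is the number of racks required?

5 racks

Put 4U in rack 1; 16U remain.
Put 13U in rack 1; 3U remain.
Put 11U in rack 2; 9U remain.
Put 2U in rack 1; 1U remain.
Put 1U in rack 1; 0U remain.
Put 13U in rack 3; 7U remain.
Put 4U in rack 3; 3U remain.
Put 11U in rack 4; 9U remain.
Put 6U in rack 2; 3U remain.
Put 13U in rack 5; 7U remain.
Put 6U in rack 5; 1U remain.
Final racks: [4,13,2,1] [11,6] [13,4] [11] [13,6].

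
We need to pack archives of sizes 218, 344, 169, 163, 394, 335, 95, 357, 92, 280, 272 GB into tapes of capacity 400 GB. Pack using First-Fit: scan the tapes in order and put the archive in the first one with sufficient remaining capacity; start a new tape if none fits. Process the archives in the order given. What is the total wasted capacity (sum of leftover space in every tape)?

481

tape 1: place 218 GB, 182 GB left
tape 2: place 344 GB, 56 GB left
tape 1: place 169 GB, 13 GB left
tape 3: place 163 GB, 237 GB left
tape 4: place 394 GB, 6 GB left
tape 5: place 335 GB, 65 GB left
tape 3: place 95 GB, 142 GB left
tape 6: place 357 GB, 43 GB left
tape 3: place 92 GB, 50 GB left
tape 7: place 280 GB, 120 GB left
tape 8: place 272 GB, 128 GB left
8 tapes × 400 GB = 3200 GB; used 2719 GB; unused 481 GB.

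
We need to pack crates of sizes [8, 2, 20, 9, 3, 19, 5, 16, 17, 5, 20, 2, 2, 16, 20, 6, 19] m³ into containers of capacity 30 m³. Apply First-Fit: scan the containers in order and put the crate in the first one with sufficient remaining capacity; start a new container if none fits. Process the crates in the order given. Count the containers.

Put 8 m³ in container 1; 22 m³ remain.
Put 2 m³ in container 1; 20 m³ remain.
Put 20 m³ in container 1; 0 m³ remain.
Put 9 m³ in container 2; 21 m³ remain.
Put 3 m³ in container 2; 18 m³ remain.
Put 19 m³ in container 3; 11 m³ remain.
Put 5 m³ in container 2; 13 m³ remain.
Put 16 m³ in container 4; 14 m³ remain.
Put 17 m³ in container 5; 13 m³ remain.
Put 5 m³ in container 2; 8 m³ remain.
Put 20 m³ in container 6; 10 m³ remain.
Put 2 m³ in container 2; 6 m³ remain.
Put 2 m³ in container 2; 4 m³ remain.
Put 16 m³ in container 7; 14 m³ remain.
Put 20 m³ in container 8; 10 m³ remain.
Put 6 m³ in container 3; 5 m³ remain.
Put 19 m³ in container 9; 11 m³ remain.

9 containers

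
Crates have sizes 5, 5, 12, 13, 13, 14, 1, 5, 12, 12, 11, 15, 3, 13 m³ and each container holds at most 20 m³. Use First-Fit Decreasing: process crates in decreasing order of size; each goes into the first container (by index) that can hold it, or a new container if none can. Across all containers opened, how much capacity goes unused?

46

Sorted descending: 15, 14, 13, 13, 13, 12, 12, 12, 11, 5, 5, 5, 3, 1.
container 1: place 15 m³, 5 m³ left
container 2: place 14 m³, 6 m³ left
container 3: place 13 m³, 7 m³ left
container 4: place 13 m³, 7 m³ left
container 5: place 13 m³, 7 m³ left
container 6: place 12 m³, 8 m³ left
container 7: place 12 m³, 8 m³ left
container 8: place 12 m³, 8 m³ left
container 9: place 11 m³, 9 m³ left
container 1: place 5 m³, 0 m³ left
container 2: place 5 m³, 1 m³ left
container 3: place 5 m³, 2 m³ left
container 4: place 3 m³, 4 m³ left
container 2: place 1 m³, 0 m³ left
9 containers × 20 m³ = 180 m³; used 134 m³; unused 46 m³.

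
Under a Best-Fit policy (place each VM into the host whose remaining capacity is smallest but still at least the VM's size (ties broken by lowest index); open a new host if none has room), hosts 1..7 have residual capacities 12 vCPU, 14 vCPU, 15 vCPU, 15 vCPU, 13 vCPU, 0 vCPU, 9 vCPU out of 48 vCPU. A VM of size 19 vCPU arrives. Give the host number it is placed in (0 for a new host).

0

No host has ≥ 19 vCPU free, so a new host is opened.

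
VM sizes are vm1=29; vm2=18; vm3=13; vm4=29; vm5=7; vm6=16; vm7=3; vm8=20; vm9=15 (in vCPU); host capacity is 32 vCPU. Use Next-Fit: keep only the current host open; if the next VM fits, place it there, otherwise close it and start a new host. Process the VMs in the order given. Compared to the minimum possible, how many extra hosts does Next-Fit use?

1

Next-Fit: [29] [18,13] [29] [7,16,3] [20] [15] → 6 hosts.
Total size 150 vCPU; any packing needs at least ⌈150/32⌉ = 5 hosts.
An optimal packing achieves that bound: [29,3] [29] [20,7] [18,13] [16,15] → 5 hosts.
Excess: 6 − 5 = 1.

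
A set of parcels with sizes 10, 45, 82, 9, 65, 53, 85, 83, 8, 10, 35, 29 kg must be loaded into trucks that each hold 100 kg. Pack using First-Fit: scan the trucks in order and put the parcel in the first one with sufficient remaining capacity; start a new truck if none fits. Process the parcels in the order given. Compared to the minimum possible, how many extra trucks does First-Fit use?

First-Fit: [10,45,9,8,10] [82] [65,35] [53,29] [85] [83] → 6 trucks.
Total size 514 kg; any packing needs at least ⌈514/100⌉ = 6 trucks.
So 6 is already optimal.

0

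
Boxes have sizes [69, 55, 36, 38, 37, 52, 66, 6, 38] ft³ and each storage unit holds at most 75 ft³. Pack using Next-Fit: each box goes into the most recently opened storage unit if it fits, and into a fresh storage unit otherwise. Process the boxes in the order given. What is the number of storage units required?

69 ft³ → storage unit 1 (remaining 6 ft³)
55 ft³ → storage unit 2 (remaining 20 ft³)
36 ft³ → storage unit 3 (remaining 39 ft³)
38 ft³ → storage unit 3 (remaining 1 ft³)
37 ft³ → storage unit 4 (remaining 38 ft³)
52 ft³ → storage unit 5 (remaining 23 ft³)
66 ft³ → storage unit 6 (remaining 9 ft³)
6 ft³ → storage unit 6 (remaining 3 ft³)
38 ft³ → storage unit 7 (remaining 37 ft³)
Final storage units: [69] [55] [36,38] [37] [52] [66,6] [38].

7 storage units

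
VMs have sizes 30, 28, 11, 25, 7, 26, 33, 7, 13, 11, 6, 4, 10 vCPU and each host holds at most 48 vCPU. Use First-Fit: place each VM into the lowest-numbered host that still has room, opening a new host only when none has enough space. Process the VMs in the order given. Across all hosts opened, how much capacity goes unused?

29

host 1: place 30 vCPU, 18 vCPU left
host 2: place 28 vCPU, 20 vCPU left
host 1: place 11 vCPU, 7 vCPU left
host 3: place 25 vCPU, 23 vCPU left
host 1: place 7 vCPU, 0 vCPU left
host 4: place 26 vCPU, 22 vCPU left
host 5: place 33 vCPU, 15 vCPU left
host 2: place 7 vCPU, 13 vCPU left
host 2: place 13 vCPU, 0 vCPU left
host 3: place 11 vCPU, 12 vCPU left
host 3: place 6 vCPU, 6 vCPU left
host 3: place 4 vCPU, 2 vCPU left
host 4: place 10 vCPU, 12 vCPU left
5 hosts × 48 vCPU = 240 vCPU; used 211 vCPU; unused 29 vCPU.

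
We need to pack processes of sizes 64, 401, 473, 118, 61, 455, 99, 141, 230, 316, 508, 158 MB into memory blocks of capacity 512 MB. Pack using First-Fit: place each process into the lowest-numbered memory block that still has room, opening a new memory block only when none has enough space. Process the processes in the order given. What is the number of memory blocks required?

7

64 MB → memory block 1 (remaining 448 MB)
401 MB → memory block 1 (remaining 47 MB)
473 MB → memory block 2 (remaining 39 MB)
118 MB → memory block 3 (remaining 394 MB)
61 MB → memory block 3 (remaining 333 MB)
455 MB → memory block 4 (remaining 57 MB)
99 MB → memory block 3 (remaining 234 MB)
141 MB → memory block 3 (remaining 93 MB)
230 MB → memory block 5 (remaining 282 MB)
316 MB → memory block 6 (remaining 196 MB)
508 MB → memory block 7 (remaining 4 MB)
158 MB → memory block 5 (remaining 124 MB)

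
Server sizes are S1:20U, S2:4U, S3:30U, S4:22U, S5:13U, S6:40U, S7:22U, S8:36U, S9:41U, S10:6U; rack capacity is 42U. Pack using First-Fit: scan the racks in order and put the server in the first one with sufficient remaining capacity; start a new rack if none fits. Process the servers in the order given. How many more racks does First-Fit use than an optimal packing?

1

First-Fit: [20,4,13] [30,6] [22] [40] [22] [36] [41] → 7 racks.
Total size 234U; any packing needs at least ⌈234/42⌉ = 6 racks.
An optimal packing achieves that bound: [41] [40] [36,6] [30,4] [22,20] [22,13] → 6 racks.
Excess: 7 − 6 = 1.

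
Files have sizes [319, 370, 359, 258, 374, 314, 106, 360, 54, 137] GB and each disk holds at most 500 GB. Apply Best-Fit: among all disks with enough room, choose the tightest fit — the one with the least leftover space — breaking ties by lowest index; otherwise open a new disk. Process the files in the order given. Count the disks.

7

319 GB → disk 1 (remaining 181 GB)
370 GB → disk 2 (remaining 130 GB)
359 GB → disk 3 (remaining 141 GB)
258 GB → disk 4 (remaining 242 GB)
374 GB → disk 5 (remaining 126 GB)
314 GB → disk 6 (remaining 186 GB)
106 GB → disk 5 (remaining 20 GB)
360 GB → disk 7 (remaining 140 GB)
54 GB → disk 2 (remaining 76 GB)
137 GB → disk 7 (remaining 3 GB)
Final disks: [319] [370,54] [359] [258] [374,106] [314] [360,137].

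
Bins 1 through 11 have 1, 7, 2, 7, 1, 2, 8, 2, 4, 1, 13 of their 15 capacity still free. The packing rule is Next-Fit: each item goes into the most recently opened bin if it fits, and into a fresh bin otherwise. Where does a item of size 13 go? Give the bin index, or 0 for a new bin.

Next-Fit only looks at bin 11, which has 13 free.
13 fits there.

11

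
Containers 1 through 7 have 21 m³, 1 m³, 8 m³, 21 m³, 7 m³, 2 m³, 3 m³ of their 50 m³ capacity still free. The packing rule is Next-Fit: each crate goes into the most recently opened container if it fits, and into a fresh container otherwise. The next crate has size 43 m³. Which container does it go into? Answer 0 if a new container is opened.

Next-Fit only looks at container 7, which has 3 m³ free.
43 m³ does not fit, so a new container is opened.

0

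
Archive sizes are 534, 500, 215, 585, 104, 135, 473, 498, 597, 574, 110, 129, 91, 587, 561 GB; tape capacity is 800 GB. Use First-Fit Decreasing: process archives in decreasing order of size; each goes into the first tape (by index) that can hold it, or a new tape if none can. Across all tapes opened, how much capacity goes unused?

Sorted descending: 597, 587, 585, 574, 561, 534, 500, 498, 473, 215, 135, 129, 110, 104, 91.
597 GB → tape 1 (remaining 203 GB)
587 GB → tape 2 (remaining 213 GB)
585 GB → tape 3 (remaining 215 GB)
574 GB → tape 4 (remaining 226 GB)
561 GB → tape 5 (remaining 239 GB)
534 GB → tape 6 (remaining 266 GB)
500 GB → tape 7 (remaining 300 GB)
498 GB → tape 8 (remaining 302 GB)
473 GB → tape 9 (remaining 327 GB)
215 GB → tape 3 (remaining 0 GB)
135 GB → tape 1 (remaining 68 GB)
129 GB → tape 2 (remaining 84 GB)
110 GB → tape 4 (remaining 116 GB)
104 GB → tape 4 (remaining 12 GB)
91 GB → tape 5 (remaining 148 GB)
9 tapes × 800 GB = 7200 GB; used 5693 GB; unused 1507 GB.

1507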